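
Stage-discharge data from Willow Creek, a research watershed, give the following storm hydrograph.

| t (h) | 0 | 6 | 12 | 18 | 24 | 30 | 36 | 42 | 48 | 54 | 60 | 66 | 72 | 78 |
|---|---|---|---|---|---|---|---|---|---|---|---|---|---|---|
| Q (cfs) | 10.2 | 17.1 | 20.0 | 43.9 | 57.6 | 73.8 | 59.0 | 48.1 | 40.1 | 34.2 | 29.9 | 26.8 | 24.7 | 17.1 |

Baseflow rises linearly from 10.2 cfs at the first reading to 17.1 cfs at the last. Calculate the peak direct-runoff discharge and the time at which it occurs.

Q_p = 60.95 cfs at t = 30 h

Subtracting baseflow gives direct-runoff ordinates: 0.00, 6.37, 8.74, 32.11, 45.28, 60.95, 45.62, 34.18, 25.65, 19.22, 14.39, 10.76, 8.13, 0.00 cfs.
The maximum is 60.95 cfs, occurring at the reading for t = 30 h.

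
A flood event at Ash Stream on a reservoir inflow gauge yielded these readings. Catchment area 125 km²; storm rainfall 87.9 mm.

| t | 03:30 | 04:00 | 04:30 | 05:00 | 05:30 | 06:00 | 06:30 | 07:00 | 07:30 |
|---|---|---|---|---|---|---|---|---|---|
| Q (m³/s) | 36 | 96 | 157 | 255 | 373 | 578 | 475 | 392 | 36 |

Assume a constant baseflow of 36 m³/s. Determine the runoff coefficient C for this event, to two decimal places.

C ≈ 0.34

ΣQ_DR = 2074 m³/s; V = ΣQ_DR·Δt = 3.733 × 10^6 m³.
Runoff depth d = V / A = 29.87 mm.
C = d / P = 29.87 / 87.9 = 0.34.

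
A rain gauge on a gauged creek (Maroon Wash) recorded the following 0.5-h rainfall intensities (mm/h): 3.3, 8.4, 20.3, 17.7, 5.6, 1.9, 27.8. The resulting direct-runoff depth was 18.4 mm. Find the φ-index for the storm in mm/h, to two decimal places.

φ ≈ 9.67 mm/h

Only the 3 blocks with intensity above φ contribute runoff: 20.3, 17.7, 27.8 mm/h.
Σ(I−φ)·Δt = d  ⇒  (20.3+17.7+27.8 − 3φ)·0.5 = 18.4
φ = (65.80 − 18.4/0.5) / 3 = 9.67 mm/h.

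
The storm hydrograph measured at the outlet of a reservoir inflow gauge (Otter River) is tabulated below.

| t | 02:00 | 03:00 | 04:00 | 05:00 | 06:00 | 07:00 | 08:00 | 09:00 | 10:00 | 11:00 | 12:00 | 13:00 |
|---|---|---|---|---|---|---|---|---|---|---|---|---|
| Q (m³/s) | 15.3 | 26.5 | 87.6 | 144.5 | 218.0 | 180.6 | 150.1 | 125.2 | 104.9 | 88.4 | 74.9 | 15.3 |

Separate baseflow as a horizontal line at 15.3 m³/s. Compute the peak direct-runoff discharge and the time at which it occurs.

Q_p = 202.7 m³/s at t = 06:00

Subtracting baseflow gives direct-runoff ordinates: 0.0, 11.2, 72.3, 129.2, 202.7, 165.3, 134.8, 109.9, 89.6, 73.1, 59.6, 0.0 m³/s.
The maximum is 202.7 m³/s, occurring at the reading for t = 06:00.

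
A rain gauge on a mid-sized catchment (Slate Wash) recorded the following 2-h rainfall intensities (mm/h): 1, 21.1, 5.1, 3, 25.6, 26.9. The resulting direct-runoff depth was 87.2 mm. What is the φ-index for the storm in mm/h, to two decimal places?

φ ≈ 10.00 mm/h

Only the 3 blocks with intensity above φ contribute runoff: 21.1, 25.6, 26.9 mm/h.
Σ(I−φ)·Δt = d  ⇒  (21.1+25.6+26.9 − 3φ)·2 = 87.2
φ = (73.60 − 87.2/2) / 3 = 10.00 mm/h.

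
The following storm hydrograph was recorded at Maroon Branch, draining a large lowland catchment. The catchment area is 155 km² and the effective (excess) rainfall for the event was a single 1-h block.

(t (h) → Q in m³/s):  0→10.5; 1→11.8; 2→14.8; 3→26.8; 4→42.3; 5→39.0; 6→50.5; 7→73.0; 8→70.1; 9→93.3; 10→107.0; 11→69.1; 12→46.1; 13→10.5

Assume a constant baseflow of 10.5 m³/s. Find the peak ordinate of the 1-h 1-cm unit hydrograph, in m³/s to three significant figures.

U_p ≈ 80.2 m³/s

Direct runoff: 0.0, 1.3, 4.3, 16.3, 31.8, 28.5, 40.0, 62.5, 59.6, 82.8, 96.5, 58.6, 35.6, 0.0 m³/s; ΣQ_DR = 517.8 m³/s, peak = 96.5 m³/s.
Runoff depth d = ΣQ_DR·Δt / A = 517.8 × 3600 / (155 km²) = 12.03 mm.
The 1-cm UH is the DRH scaled by (10 mm)/d, so U_p = 96.5 × 10/12.03 = 80.2 m³/s.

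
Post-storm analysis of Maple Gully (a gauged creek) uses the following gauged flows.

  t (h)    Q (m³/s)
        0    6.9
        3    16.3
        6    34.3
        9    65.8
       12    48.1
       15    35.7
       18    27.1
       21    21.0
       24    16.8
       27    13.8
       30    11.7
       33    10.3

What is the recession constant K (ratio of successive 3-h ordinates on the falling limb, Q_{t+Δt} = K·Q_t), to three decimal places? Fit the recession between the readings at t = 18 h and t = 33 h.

Using the recession-limb readings at t = 18 h and t = 33 h: Q falls from 27.1 to 10.3 m³/s over 5 intervals.
K = (Q₂/Q₁)^(1/5) = (10.3/27.1)^(1/5) = 0.824.

K ≈ 0.824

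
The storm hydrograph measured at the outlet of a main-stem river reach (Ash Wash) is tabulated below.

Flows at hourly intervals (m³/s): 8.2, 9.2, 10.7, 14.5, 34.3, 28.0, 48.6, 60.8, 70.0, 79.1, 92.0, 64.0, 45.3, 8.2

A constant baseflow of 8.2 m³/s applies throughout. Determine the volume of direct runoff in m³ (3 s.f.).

Direct-runoff ordinates (Q − Q_b): 0.0, 1.0, 2.5, 6.3, 26.1, 19.8, 40.4, 52.6, 61.8, 70.9, 83.8, 55.8, 37.1, 0.0 m³/s.
ΣQ_DR = 458.1 m³/s.
With Δt = 1 h = 3600 s, V = ΣQ_DR · Δt = 458.1 × 3600 = 1.65 × 10^6 m³.

V ≈ 1.65 × 10^6 m³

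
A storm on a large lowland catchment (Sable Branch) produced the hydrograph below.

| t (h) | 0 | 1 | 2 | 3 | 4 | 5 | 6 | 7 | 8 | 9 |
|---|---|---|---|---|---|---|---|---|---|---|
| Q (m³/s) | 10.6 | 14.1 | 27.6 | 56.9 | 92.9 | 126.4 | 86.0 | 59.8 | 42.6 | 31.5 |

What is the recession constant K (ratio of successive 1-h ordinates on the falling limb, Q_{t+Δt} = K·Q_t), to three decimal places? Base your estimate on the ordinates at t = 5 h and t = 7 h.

Using the recession-limb readings at t = 5 h and t = 7 h: Q falls from 126.4 to 59.8 m³/s over 2 intervals.
K = (Q₂/Q₁)^(1/2) = (59.8/126.4)^(1/2) = 0.688.

K ≈ 0.688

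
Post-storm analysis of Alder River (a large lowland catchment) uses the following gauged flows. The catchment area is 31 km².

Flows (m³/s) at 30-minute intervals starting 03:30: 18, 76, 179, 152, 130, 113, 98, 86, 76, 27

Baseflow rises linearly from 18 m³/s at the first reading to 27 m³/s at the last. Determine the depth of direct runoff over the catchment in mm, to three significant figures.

d ≈ 42.4 mm

Direct runoff: 0.00, 57.00, 159.00, 131.00, 108.00, 90.00, 74.00, 61.00, 50.00, 0.00 m³/s; ΣQ_DR = 730.0 m³/s.
V = ΣQ_DR · Δt = 730.0 × 1800 s = 1.314 × 10^6 m³.
Over A = 31 km², depth = V / A = 42.4 mm.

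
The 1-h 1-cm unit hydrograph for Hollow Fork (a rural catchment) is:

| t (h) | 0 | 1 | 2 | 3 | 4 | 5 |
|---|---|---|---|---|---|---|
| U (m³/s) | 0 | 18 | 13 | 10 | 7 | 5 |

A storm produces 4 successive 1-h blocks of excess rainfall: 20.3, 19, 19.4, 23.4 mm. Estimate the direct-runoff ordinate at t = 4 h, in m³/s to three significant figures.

Q ≈ 101 m³/s

By discrete convolution, Q_j = Σ (P_i / 10 mm) · U_{j−i}.
At t = 4 h (j=4): Q = (20.3/10)·7 + (19/10)·10 + (19.4/10)·13 + (23.4/10)·18 = 101 m³/s.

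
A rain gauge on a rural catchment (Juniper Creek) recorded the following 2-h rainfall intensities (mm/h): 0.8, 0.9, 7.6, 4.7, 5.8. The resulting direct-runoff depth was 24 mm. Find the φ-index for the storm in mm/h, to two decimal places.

φ ≈ 2.03 mm/h

Only the 3 blocks with intensity above φ contribute runoff: 7.6, 4.7, 5.8 mm/h.
Σ(I−φ)·Δt = d  ⇒  (7.6+4.7+5.8 − 3φ)·2 = 24
φ = (18.10 − 24/2) / 3 = 2.03 mm/h.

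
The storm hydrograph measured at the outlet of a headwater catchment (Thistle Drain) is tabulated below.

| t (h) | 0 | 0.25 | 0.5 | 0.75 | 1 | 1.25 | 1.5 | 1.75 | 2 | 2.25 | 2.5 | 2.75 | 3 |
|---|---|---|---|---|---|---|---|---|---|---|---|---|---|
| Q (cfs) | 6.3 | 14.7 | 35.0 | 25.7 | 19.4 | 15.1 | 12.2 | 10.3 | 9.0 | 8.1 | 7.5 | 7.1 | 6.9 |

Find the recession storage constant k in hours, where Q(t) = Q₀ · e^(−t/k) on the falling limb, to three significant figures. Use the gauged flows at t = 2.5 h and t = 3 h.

On the falling limb, Q drops from 7.5 to 6.9 cfs between t = 2.5 h and t = 3 h (Δt = 0.5 h).
k = −Δt / ln(Q₂/Q₁) = −0.5 / ln(6.9/7.5) = 6.00 h.

k ≈ 6.00 h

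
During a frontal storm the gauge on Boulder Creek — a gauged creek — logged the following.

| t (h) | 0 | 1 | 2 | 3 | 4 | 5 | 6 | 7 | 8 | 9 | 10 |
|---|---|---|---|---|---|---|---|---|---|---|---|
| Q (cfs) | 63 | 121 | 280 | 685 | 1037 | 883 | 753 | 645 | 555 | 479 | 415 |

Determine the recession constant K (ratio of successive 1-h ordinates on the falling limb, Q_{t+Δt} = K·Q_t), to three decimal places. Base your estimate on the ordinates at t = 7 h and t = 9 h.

K ≈ 0.862

Using the recession-limb readings at t = 7 h and t = 9 h: Q falls from 645 to 479 cfs over 2 intervals.
K = (Q₂/Q₁)^(1/2) = (479/645)^(1/2) = 0.862.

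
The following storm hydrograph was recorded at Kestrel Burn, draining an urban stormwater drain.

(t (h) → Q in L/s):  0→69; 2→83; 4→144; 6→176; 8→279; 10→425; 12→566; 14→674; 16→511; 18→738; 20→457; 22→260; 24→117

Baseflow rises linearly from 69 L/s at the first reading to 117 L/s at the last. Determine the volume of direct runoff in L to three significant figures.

Direct-runoff ordinates (Q − Q_b): 0.00, 10.00, 67.00, 95.00, 194.00, 336.00, 473.00, 577.00, 410.00, 633.00, 348.00, 147.00, 0.00 L/s.
ΣQ_DR = 3290 L/s.
With Δt = 2 h = 7200 s, V = ΣQ_DR · Δt = 3290 × 7200 = 2.37 × 10^7 L.

V ≈ 2.37 × 10^7 L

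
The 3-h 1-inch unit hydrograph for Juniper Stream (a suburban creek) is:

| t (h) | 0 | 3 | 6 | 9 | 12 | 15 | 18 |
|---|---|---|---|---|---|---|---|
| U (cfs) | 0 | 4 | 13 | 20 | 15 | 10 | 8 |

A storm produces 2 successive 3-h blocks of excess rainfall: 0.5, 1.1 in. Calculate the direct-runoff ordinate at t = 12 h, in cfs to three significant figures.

Q ≈ 29.5 cfs

By discrete convolution, Q_j = Σ (P_i / 1 in) · U_{j−i}.
At t = 12 h (j=4): Q = (0.5/1)·15 + (1.1/1)·20 = 29.5 cfs.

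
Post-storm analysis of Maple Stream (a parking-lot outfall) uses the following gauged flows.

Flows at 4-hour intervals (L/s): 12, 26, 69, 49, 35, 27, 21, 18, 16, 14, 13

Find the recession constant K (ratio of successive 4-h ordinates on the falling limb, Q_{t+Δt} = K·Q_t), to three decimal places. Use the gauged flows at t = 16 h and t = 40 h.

K ≈ 0.848

Using the recession-limb readings at t = 16 h and t = 40 h: Q falls from 35 to 13 L/s over 6 intervals.
K = (Q₂/Q₁)^(1/6) = (13/35)^(1/6) = 0.848.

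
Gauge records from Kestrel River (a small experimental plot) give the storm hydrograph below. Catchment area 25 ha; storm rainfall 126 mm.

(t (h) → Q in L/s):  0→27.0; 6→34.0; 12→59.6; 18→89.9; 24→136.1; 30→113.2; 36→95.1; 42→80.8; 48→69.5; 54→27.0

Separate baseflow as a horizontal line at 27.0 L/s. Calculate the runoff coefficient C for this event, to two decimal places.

C ≈ 0.32

ΣQ_DR = 462.2 L/s; V = ΣQ_DR·Δt = 9.984 × 10^6 L.
Runoff depth d = V / A = 39.93 mm.
C = d / P = 39.93 / 126 = 0.32.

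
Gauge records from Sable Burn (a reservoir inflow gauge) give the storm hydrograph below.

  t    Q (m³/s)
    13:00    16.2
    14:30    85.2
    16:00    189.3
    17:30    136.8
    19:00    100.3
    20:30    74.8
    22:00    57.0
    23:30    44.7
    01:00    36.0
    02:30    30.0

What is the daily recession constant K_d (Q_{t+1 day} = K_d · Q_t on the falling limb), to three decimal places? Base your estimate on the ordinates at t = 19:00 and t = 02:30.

K_d ≈ 0.021

Between t = 19:00 and t = 02:30 the flow falls from 100.3 to 30.0 m³/s over 5×1.5 h = 7.5 h.
Per-interval ratio K = (30.0/100.3)^(1/5) = 0.7855; K_d = K^(24/1.5) = 0.021.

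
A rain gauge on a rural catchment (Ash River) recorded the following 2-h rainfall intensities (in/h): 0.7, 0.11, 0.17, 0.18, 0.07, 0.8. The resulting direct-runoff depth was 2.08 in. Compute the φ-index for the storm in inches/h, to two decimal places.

φ ≈ 0.23 in/h

Only the 2 blocks with intensity above φ contribute runoff: 0.7, 0.8 in/h.
Σ(I−φ)·Δt = d  ⇒  (0.7+0.8 − 2φ)·2 = 2.08
φ = (1.500 − 2.08/2) / 2 = 0.23 in/h.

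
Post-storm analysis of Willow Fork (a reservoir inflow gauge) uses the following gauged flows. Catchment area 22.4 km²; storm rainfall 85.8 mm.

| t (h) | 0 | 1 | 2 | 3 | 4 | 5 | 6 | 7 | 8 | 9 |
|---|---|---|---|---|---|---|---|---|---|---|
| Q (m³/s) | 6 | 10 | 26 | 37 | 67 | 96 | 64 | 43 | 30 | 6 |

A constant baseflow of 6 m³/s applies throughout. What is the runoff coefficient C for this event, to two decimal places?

C ≈ 0.61

ΣQ_DR = 325.0 m³/s; V = ΣQ_DR·Δt = 1.170 × 10^6 m³.
Runoff depth d = V / A = 52.23 mm.
C = d / P = 52.23 / 85.8 = 0.61.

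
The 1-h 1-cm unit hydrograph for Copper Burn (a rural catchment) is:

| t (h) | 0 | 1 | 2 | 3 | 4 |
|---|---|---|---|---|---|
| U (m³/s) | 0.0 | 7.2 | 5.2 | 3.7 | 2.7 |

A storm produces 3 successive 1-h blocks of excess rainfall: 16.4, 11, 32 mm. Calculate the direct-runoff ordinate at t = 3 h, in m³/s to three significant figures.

By discrete convolution, Q_j = Σ (P_i / 10 mm) · U_{j−i}.
At t = 3 h (j=3): Q = (16.4/10)·3.7 + (11/10)·5.2 + (32/10)·7.2 = 34.8 m³/s.

Q ≈ 34.8 m³/s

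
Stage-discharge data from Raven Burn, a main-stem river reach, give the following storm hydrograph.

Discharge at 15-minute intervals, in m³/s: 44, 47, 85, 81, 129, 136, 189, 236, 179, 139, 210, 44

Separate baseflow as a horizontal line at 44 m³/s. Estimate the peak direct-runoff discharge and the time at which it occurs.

Subtracting baseflow gives direct-runoff ordinates: 0.0, 3.0, 41.0, 37.0, 85.0, 92.0, 145.0, 192.0, 135.0, 95.0, 166.0, 0.0 m³/s.
The maximum is 192.0 m³/s, occurring at the reading for t = 1.75 h.

Q_p = 192.0 m³/s at t = 1.75 h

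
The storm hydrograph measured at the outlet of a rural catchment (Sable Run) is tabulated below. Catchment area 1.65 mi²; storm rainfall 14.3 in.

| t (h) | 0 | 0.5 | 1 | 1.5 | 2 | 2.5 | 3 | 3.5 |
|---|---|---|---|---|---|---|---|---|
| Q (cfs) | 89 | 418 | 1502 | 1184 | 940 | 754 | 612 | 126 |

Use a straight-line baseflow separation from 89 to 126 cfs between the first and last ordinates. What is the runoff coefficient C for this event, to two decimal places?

C ≈ 0.16

ΣQ_DR = 4765 cfs; V = ΣQ_DR·Δt = 8.577 × 10^6 ft³.
Runoff depth d = V / A = 2.238 in.
C = d / P = 2.238 / 14.3 = 0.16.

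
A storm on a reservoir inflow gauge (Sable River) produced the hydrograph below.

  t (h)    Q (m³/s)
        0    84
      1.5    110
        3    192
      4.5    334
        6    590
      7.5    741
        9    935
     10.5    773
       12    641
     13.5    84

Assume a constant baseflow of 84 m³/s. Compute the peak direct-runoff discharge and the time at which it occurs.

Q_p = 851.0 m³/s at t = 9 h

Subtracting baseflow gives direct-runoff ordinates: 0.0, 26.0, 108.0, 250.0, 506.0, 657.0, 851.0, 689.0, 557.0, 0.0 m³/s.
The maximum is 851.0 m³/s, occurring at the reading for t = 9 h.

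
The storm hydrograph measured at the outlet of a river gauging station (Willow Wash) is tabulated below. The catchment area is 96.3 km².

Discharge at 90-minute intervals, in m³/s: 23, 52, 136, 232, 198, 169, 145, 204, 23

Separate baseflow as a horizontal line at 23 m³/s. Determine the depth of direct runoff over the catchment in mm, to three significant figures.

Direct runoff: 0.0, 29.0, 113.0, 209.0, 175.0, 146.0, 122.0, 181.0, 0.0 m³/s; ΣQ_DR = 975.0 m³/s.
V = ΣQ_DR · Δt = 975.0 × 5400 s = 5.265 × 10^6 m³.
Over A = 96.3 km², depth = V / A = 54.7 mm.

d ≈ 54.7 mm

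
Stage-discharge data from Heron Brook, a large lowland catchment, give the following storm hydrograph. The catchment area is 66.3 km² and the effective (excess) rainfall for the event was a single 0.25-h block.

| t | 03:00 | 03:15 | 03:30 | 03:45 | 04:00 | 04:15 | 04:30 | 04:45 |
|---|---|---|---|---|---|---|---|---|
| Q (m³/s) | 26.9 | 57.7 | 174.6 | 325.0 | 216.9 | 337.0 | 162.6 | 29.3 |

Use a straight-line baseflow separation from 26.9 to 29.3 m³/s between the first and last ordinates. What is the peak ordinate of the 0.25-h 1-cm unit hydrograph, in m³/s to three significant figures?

Direct runoff: 0.00, 30.46, 147.01, 297.07, 188.63, 308.39, 133.64, 0.00 m³/s; ΣQ_DR = 1105 m³/s, peak = 308.39 m³/s.
Runoff depth d = ΣQ_DR·Δt / A = 1105 × 900 / (66.3 km²) = 15.00 mm.
The 1-cm UH is the DRH scaled by (10 mm)/d, so U_p = 308.39 × 10/15.00 = 206 m³/s.

U_p ≈ 206 m³/s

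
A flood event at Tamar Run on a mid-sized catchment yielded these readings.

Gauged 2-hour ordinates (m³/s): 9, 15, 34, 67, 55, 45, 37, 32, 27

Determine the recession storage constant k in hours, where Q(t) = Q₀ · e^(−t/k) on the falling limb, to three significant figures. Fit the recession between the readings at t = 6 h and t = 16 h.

k ≈ 11.0 h

On the falling limb, Q drops from 67 to 27 m³/s between t = 6 h and t = 16 h (Δt = 10 h).
k = −Δt / ln(Q₂/Q₁) = −10 / ln(27/67) = 11.0 h.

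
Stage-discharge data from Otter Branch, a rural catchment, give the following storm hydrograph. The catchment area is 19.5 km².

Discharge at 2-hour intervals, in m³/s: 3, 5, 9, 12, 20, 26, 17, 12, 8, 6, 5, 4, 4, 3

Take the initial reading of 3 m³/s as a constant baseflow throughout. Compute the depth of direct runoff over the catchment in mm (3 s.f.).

d ≈ 34.0 mm

Direct runoff: 0.0, 2.0, 6.0, 9.0, 17.0, 23.0, 14.0, 9.0, 5.0, 3.0, 2.0, 1.0, 1.0, 0.0 m³/s; ΣQ_DR = 92.00 m³/s.
V = ΣQ_DR · Δt = 92.00 × 7200 s = 6.624 × 10^5 m³.
Over A = 19.5 km², depth = V / A = 34.0 mm.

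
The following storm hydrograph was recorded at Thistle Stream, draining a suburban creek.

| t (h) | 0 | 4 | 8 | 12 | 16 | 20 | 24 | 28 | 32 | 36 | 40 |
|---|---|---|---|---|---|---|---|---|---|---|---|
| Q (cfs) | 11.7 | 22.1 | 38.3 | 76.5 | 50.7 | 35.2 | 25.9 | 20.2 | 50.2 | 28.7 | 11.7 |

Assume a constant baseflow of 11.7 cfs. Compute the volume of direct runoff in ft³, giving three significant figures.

Direct-runoff ordinates (Q − Q_b): 0.0, 10.4, 26.6, 64.8, 39.0, 23.5, 14.2, 8.5, 38.5, 17.0, 0.0 cfs.
ΣQ_DR = 242.5 cfs.
With Δt = 4 h = 14400 s, V = ΣQ_DR · Δt = 242.5 × 14400 = 3.49 × 10^6 ft³.

V ≈ 3.49 × 10^6 ft³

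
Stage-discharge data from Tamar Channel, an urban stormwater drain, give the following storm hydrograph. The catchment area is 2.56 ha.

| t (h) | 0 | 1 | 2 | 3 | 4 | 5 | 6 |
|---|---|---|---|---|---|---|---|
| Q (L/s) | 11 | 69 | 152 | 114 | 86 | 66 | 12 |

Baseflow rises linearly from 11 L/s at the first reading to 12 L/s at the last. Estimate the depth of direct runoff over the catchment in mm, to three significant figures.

Direct runoff: 0.00, 57.83, 140.67, 102.50, 74.33, 54.17, 0.00 L/s; ΣQ_DR = 429.5 L/s.
V = ΣQ_DR · Δt = 429.5 × 3600 s = 1.546 × 10^6 L.
Over A = 2.56 ha, depth = V / A = 60.4 mm.

d ≈ 60.4 mm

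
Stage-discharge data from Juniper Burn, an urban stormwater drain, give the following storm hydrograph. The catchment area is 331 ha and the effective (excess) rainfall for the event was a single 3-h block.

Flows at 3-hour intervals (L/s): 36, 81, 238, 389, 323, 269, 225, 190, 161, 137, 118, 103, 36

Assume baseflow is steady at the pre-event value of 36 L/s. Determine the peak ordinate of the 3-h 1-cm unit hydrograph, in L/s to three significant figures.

Direct runoff: 0.0, 45.0, 202.0, 353.0, 287.0, 233.0, 189.0, 154.0, 125.0, 101.0, 82.0, 67.0, 0.0 L/s; ΣQ_DR = 1838 L/s, peak = 353.0 L/s.
Runoff depth d = ΣQ_DR·Δt / A = 1838 × 10800 / (331 ha) = 5.997 mm.
The 1-cm UH is the DRH scaled by (10 mm)/d, so U_p = 353.0 × 10/5.997 = 589 L/s.

U_p ≈ 589 L/s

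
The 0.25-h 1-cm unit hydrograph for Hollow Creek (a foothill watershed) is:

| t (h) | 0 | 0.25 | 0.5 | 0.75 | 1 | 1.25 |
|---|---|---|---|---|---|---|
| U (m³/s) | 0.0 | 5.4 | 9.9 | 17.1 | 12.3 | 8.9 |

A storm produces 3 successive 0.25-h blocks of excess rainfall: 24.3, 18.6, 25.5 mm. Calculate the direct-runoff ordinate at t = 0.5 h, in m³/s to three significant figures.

Q ≈ 34.1 m³/s

By discrete convolution, Q_j = Σ (P_i / 10 mm) · U_{j−i}.
At t = 0.5 h (j=2): Q = (24.3/10)·9.9 + (18.6/10)·5.4 + (25.5/10)·0.0 = 34.1 m³/s.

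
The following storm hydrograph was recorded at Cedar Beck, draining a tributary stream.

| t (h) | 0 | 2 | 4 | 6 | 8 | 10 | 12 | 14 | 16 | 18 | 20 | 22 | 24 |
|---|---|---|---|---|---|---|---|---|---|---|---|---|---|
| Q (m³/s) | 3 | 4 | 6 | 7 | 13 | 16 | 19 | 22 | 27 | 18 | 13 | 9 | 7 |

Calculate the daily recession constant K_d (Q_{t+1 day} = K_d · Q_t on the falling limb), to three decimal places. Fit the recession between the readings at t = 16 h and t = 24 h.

K_d ≈ 0.017

Between t = 16 h and t = 24 h the flow falls from 27 to 7 m³/s over 4×2 h = 8 h.
Per-interval ratio K = (7/27)^(1/4) = 0.7136; K_d = K^(24/2) = 0.017.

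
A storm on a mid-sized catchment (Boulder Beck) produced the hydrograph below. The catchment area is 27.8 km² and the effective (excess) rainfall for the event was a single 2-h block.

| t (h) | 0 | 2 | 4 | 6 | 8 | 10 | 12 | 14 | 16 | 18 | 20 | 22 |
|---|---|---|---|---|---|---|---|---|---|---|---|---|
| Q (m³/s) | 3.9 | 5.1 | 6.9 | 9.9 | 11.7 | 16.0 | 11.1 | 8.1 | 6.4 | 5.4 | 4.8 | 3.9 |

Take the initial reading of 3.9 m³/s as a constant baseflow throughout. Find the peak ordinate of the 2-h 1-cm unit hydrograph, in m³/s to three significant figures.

U_p ≈ 10.1 m³/s

Direct runoff: 0.0, 1.2, 3.0, 6.0, 7.8, 12.1, 7.2, 4.2, 2.5, 1.5, 0.9, 0.0 m³/s; ΣQ_DR = 46.40 m³/s, peak = 12.1 m³/s.
Runoff depth d = ΣQ_DR·Δt / A = 46.40 × 7200 / (27.8 km²) = 12.02 mm.
The 1-cm UH is the DRH scaled by (10 mm)/d, so U_p = 12.1 × 10/12.02 = 10.1 m³/s.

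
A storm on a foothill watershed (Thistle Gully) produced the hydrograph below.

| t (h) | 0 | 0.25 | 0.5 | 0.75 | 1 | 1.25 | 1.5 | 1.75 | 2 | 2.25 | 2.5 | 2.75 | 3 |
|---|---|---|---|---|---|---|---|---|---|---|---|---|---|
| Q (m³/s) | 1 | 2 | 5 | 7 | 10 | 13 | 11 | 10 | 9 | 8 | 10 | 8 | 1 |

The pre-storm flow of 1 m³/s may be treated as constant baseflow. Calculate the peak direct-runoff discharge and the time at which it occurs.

Subtracting baseflow gives direct-runoff ordinates: 0.0, 1.0, 4.0, 6.0, 9.0, 12.0, 10.0, 9.0, 8.0, 7.0, 9.0, 7.0, 0.0 m³/s.
The maximum is 12.0 m³/s, occurring at the reading for t = 1.25 h.

Q_p = 12.0 m³/s at t = 1.25 h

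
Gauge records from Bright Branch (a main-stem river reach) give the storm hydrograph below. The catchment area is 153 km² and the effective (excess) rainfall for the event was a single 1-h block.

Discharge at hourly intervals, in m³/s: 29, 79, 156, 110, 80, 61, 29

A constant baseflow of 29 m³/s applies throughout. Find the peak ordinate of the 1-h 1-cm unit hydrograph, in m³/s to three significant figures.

Direct runoff: 0.0, 50.0, 127.0, 81.0, 51.0, 32.0, 0.0 m³/s; ΣQ_DR = 341.0 m³/s, peak = 127.0 m³/s.
Runoff depth d = ΣQ_DR·Δt / A = 341.0 × 3600 / (153 km²) = 8.024 mm.
The 1-cm UH is the DRH scaled by (10 mm)/d, so U_p = 127.0 × 10/8.024 = 158 m³/s.

U_p ≈ 158 m³/s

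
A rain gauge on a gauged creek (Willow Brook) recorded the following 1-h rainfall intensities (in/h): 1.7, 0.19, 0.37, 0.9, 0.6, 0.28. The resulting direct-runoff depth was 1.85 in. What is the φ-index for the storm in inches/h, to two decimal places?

Only the 3 blocks with intensity above φ contribute runoff: 1.7, 0.9, 0.6 in/h.
Σ(I−φ)·Δt = d  ⇒  (1.7+0.9+0.6 − 3φ)·1 = 1.85
φ = (3.200 − 1.85/1) / 3 = 0.45 in/h.

φ ≈ 0.45 in/h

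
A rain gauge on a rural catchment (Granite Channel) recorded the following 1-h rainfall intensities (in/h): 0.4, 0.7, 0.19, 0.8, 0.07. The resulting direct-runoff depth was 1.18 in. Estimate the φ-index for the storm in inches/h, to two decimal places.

φ ≈ 0.24 in/h

Only the 3 blocks with intensity above φ contribute runoff: 0.4, 0.7, 0.8 in/h.
Σ(I−φ)·Δt = d  ⇒  (0.4+0.7+0.8 − 3φ)·1 = 1.18
φ = (1.900 − 1.18/1) / 3 = 0.24 in/h.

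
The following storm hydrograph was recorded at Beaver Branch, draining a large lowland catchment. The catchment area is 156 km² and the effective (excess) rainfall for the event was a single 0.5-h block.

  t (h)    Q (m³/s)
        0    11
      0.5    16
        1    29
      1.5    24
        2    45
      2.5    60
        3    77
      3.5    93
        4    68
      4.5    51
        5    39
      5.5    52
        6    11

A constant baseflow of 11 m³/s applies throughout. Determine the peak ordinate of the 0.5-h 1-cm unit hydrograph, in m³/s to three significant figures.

Direct runoff: 0.0, 5.0, 18.0, 13.0, 34.0, 49.0, 66.0, 82.0, 57.0, 40.0, 28.0, 41.0, 0.0 m³/s; ΣQ_DR = 433.0 m³/s, peak = 82.0 m³/s.
Runoff depth d = ΣQ_DR·Δt / A = 433.0 × 1800 / (156 km²) = 4.996 mm.
The 1-cm UH is the DRH scaled by (10 mm)/d, so U_p = 82.0 × 10/4.996 = 164 m³/s.

U_p ≈ 164 m³/s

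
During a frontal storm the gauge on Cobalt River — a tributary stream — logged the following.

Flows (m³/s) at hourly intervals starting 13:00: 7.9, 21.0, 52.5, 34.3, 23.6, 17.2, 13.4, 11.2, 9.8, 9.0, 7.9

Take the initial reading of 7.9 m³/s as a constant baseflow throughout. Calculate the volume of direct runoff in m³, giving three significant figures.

Direct-runoff ordinates (Q − Q_b): 0.0, 13.1, 44.6, 26.4, 15.7, 9.3, 5.5, 3.3, 1.9, 1.1, 0.0 m³/s.
ΣQ_DR = 120.9 m³/s.
With Δt = 1 h = 3600 s, V = ΣQ_DR · Δt = 120.9 × 3600 = 4.35 × 10^5 m³.

V ≈ 4.35 × 10^5 m³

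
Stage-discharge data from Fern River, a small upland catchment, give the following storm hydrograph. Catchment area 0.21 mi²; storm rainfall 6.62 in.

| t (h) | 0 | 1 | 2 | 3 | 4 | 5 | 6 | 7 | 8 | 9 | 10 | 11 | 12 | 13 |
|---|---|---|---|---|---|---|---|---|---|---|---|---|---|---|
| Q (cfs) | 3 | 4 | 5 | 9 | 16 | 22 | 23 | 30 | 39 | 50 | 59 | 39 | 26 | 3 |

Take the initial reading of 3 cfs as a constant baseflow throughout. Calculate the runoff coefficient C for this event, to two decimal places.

C ≈ 0.32

ΣQ_DR = 286.0 cfs; V = ΣQ_DR·Δt = 1.030 × 10^6 ft³.
Runoff depth d = V / A = 2.110 in.
C = d / P = 2.110 / 6.62 = 0.32.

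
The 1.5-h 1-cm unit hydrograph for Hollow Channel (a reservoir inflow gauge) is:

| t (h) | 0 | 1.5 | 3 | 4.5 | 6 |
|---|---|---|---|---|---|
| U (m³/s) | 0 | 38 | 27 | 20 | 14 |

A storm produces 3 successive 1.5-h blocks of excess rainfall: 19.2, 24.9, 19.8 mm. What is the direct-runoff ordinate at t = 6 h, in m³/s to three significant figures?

Q ≈ 130 m³/s

By discrete convolution, Q_j = Σ (P_i / 10 mm) · U_{j−i}.
At t = 6 h (j=4): Q = (19.2/10)·14 + (24.9/10)·20 + (19.8/10)·27 = 130 m³/s.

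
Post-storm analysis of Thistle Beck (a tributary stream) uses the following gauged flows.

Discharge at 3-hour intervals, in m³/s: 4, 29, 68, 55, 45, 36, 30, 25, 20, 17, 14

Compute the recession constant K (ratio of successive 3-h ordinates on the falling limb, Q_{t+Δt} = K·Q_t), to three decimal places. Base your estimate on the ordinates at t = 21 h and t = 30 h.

Using the recession-limb readings at t = 21 h and t = 30 h: Q falls from 25 to 14 m³/s over 3 intervals.
K = (Q₂/Q₁)^(1/3) = (14/25)^(1/3) = 0.824.

K ≈ 0.824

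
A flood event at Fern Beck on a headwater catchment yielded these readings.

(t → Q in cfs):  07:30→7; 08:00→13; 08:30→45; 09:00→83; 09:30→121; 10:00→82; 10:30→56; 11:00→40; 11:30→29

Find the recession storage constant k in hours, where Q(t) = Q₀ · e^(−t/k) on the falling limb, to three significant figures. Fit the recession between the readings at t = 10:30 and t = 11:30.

k ≈ 1.52 h

On the falling limb, Q drops from 56 to 29 cfs between t = 10:30 and t = 11:30 (Δt = 1 h).
k = −Δt / ln(Q₂/Q₁) = −1 / ln(29/56) = 1.52 h.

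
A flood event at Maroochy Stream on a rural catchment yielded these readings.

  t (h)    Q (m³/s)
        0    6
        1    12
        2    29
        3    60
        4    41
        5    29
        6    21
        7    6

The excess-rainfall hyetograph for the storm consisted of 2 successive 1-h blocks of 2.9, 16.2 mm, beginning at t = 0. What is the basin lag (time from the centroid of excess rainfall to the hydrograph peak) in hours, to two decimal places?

Centroid of excess rainfall: t_c = Σ P_i·t̄_i / ΣP_i = 1.3482 h (block centres at 0.5, 1.5 h).
Hydrograph peak occurs at t = 3 h, so basin lag t_L = 3 − 1.3482 = 1.65 h.

t_L ≈ 1.65 h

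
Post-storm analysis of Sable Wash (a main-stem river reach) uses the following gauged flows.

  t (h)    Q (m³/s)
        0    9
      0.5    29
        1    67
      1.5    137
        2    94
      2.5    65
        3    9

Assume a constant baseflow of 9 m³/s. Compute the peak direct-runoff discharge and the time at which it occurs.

Q_p = 128.0 m³/s at t = 1.5 h

Subtracting baseflow gives direct-runoff ordinates: 0.0, 20.0, 58.0, 128.0, 85.0, 56.0, 0.0 m³/s.
The maximum is 128.0 m³/s, occurring at the reading for t = 1.5 h.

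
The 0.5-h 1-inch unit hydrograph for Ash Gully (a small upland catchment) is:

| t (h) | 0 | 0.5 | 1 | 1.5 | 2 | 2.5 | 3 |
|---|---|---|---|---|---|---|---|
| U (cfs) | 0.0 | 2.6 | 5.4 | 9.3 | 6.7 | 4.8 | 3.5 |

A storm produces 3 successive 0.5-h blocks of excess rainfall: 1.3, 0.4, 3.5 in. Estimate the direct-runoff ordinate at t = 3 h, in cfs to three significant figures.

Q ≈ 29.9 cfs

By discrete convolution, Q_j = Σ (P_i / 1 in) · U_{j−i}.
At t = 3 h (j=6): Q = (1.3/1)·3.5 + (0.4/1)·4.8 + (3.5/1)·6.7 = 29.9 cfs.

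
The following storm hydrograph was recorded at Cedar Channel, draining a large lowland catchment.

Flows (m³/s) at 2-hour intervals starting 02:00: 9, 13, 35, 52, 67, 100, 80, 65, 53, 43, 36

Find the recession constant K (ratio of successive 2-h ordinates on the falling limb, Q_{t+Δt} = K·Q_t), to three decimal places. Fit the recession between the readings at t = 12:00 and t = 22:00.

Using the recession-limb readings at t = 12:00 and t = 22:00: Q falls from 100 to 36 m³/s over 5 intervals.
K = (Q₂/Q₁)^(1/5) = (36/100)^(1/5) = 0.815.

K ≈ 0.815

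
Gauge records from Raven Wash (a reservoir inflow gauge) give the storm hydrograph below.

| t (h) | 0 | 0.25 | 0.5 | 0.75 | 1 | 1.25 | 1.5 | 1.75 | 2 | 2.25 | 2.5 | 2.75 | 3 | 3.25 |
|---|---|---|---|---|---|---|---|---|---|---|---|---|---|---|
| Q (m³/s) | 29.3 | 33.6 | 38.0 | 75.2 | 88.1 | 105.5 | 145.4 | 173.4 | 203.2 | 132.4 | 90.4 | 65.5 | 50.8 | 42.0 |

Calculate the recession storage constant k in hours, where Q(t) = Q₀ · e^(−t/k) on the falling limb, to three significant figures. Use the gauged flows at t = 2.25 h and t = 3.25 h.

On the falling limb, Q drops from 132.4 to 42.0 m³/s between t = 2.25 h and t = 3.25 h (Δt = 1 h).
k = −Δt / ln(Q₂/Q₁) = −1 / ln(42.0/132.4) = 0.871 h.

k ≈ 0.871 h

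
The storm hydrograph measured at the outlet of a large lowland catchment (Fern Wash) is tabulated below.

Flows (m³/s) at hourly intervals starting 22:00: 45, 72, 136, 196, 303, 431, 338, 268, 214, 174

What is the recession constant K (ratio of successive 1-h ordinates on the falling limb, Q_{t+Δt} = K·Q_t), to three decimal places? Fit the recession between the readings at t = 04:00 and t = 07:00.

K ≈ 0.801

Using the recession-limb readings at t = 04:00 and t = 07:00: Q falls from 338 to 174 m³/s over 3 intervals.
K = (Q₂/Q₁)^(1/3) = (174/338)^(1/3) = 0.801.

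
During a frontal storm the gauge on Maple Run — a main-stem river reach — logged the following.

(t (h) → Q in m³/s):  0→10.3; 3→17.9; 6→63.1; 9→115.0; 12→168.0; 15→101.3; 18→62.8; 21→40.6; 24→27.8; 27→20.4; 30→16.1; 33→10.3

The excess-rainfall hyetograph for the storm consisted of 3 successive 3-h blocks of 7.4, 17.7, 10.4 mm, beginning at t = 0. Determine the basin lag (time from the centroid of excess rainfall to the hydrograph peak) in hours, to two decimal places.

Centroid of excess rainfall: t_c = Σ P_i·t̄_i / ΣP_i = 4.7535 h (block centres at 1.5, 4.5, 7.5 h).
Hydrograph peak occurs at t = 12 h, so basin lag t_L = 12 − 4.7535 = 7.25 h.

t_L ≈ 7.25 h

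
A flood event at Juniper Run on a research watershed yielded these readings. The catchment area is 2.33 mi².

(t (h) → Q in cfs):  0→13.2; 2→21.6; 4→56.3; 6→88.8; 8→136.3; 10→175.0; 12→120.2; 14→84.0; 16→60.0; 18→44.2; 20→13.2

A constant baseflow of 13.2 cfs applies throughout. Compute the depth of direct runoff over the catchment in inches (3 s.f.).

Direct runoff: 0.0, 8.4, 43.1, 75.6, 123.1, 161.8, 107.0, 70.8, 46.8, 31.0, 0.0 cfs; ΣQ_DR = 667.6 cfs.
V = ΣQ_DR · Δt = 667.6 × 7200 s = 4.807 × 10^6 ft³.
Over A = 2.33 mi², depth = V / A = 0.888 in.

d ≈ 0.888 in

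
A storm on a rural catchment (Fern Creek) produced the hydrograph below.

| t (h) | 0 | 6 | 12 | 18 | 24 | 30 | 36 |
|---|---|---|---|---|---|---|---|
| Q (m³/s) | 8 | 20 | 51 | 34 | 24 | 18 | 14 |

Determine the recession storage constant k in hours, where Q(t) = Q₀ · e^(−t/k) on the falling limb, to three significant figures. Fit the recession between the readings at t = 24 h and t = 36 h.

k ≈ 22.3 h

On the falling limb, Q drops from 24 to 14 m³/s between t = 24 h and t = 36 h (Δt = 12 h).
k = −Δt / ln(Q₂/Q₁) = −12 / ln(14/24) = 22.3 h.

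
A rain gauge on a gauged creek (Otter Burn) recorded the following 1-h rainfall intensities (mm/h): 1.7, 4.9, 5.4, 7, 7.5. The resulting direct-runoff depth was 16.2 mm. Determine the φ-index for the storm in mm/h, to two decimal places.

Only the 4 blocks with intensity above φ contribute runoff: 4.9, 5.4, 7, 7.5 mm/h.
Σ(I−φ)·Δt = d  ⇒  (4.9+5.4+7+7.5 − 4φ)·1 = 16.2
φ = (24.80 − 16.2/1) / 4 = 2.15 mm/h.

φ ≈ 2.15 mm/h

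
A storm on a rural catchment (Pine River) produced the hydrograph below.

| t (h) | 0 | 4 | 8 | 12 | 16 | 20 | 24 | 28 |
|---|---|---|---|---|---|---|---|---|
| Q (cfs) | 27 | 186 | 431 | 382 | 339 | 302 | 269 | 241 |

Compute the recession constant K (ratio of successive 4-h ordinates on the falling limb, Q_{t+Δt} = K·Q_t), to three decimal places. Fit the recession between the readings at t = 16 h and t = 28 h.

K ≈ 0.892

Using the recession-limb readings at t = 16 h and t = 28 h: Q falls from 339 to 241 cfs over 3 intervals.
K = (Q₂/Q₁)^(1/3) = (241/339)^(1/3) = 0.892.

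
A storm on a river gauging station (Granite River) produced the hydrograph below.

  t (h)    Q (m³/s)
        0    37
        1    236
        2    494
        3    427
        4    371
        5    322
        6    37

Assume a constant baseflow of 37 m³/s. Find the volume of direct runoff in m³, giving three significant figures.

Direct-runoff ordinates (Q − Q_b): 0.0, 199.0, 457.0, 390.0, 334.0, 285.0, 0.0 m³/s.
ΣQ_DR = 1665 m³/s.
With Δt = 1 h = 3600 s, V = ΣQ_DR · Δt = 1665 × 3600 = 5.99 × 10^6 m³.

V ≈ 5.99 × 10^6 m³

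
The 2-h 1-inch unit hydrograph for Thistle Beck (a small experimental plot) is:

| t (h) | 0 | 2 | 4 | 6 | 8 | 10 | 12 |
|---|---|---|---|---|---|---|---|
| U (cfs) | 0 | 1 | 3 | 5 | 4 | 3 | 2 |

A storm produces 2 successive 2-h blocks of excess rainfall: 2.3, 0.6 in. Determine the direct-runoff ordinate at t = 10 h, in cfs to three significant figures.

By discrete convolution, Q_j = Σ (P_i / 1 in) · U_{j−i}.
At t = 10 h (j=5): Q = (2.3/1)·3 + (0.6/1)·4 = 9.30 cfs.

Q ≈ 9.30 cfs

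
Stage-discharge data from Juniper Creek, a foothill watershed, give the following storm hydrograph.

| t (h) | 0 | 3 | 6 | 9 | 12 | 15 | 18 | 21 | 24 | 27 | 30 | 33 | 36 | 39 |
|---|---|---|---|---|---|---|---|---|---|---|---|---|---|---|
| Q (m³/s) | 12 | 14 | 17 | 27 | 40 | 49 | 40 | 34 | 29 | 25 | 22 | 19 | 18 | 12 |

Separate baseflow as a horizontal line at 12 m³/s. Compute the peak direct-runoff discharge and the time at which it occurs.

Q_p = 37.0 m³/s at t = 15 h

Subtracting baseflow gives direct-runoff ordinates: 0.0, 2.0, 5.0, 15.0, 28.0, 37.0, 28.0, 22.0, 17.0, 13.0, 10.0, 7.0, 6.0, 0.0 m³/s.
The maximum is 37.0 m³/s, occurring at the reading for t = 15 h.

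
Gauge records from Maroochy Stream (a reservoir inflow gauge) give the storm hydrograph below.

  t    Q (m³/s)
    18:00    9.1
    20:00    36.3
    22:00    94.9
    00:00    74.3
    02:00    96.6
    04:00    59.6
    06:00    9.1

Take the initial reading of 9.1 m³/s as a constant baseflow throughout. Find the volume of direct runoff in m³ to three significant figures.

Direct-runoff ordinates (Q − Q_b): 0.0, 27.2, 85.8, 65.2, 87.5, 50.5, 0.0 m³/s.
ΣQ_DR = 316.2 m³/s.
With Δt = 2 h = 7200 s, V = ΣQ_DR · Δt = 316.2 × 7200 = 2.28 × 10^6 m³.

V ≈ 2.28 × 10^6 m³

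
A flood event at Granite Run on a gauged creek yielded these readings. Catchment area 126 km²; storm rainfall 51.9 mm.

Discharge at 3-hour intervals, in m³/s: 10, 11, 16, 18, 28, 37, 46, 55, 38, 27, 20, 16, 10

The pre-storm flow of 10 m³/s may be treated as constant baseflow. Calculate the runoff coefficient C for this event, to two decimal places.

C ≈ 0.33

ΣQ_DR = 202.0 m³/s; V = ΣQ_DR·Δt = 2.182 × 10^6 m³.
Runoff depth d = V / A = 17.31 mm.
C = d / P = 17.31 / 51.9 = 0.33.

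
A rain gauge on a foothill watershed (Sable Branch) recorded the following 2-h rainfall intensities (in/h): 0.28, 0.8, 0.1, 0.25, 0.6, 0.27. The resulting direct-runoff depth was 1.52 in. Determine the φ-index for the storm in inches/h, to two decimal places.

Only the 2 blocks with intensity above φ contribute runoff: 0.8, 0.6 in/h.
Σ(I−φ)·Δt = d  ⇒  (0.8+0.6 − 2φ)·2 = 1.52
φ = (1.400 − 1.52/2) / 2 = 0.32 in/h.

φ ≈ 0.32 in/h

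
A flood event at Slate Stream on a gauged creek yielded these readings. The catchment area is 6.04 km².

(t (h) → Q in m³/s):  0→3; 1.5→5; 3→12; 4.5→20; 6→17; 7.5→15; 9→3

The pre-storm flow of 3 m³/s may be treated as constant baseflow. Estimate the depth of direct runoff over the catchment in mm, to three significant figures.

Direct runoff: 0.0, 2.0, 9.0, 17.0, 14.0, 12.0, 0.0 m³/s; ΣQ_DR = 54.00 m³/s.
V = ΣQ_DR · Δt = 54.00 × 5400 s = 2.916 × 10^5 m³.
Over A = 6.04 km², depth = V / A = 48.3 mm.

d ≈ 48.3 mm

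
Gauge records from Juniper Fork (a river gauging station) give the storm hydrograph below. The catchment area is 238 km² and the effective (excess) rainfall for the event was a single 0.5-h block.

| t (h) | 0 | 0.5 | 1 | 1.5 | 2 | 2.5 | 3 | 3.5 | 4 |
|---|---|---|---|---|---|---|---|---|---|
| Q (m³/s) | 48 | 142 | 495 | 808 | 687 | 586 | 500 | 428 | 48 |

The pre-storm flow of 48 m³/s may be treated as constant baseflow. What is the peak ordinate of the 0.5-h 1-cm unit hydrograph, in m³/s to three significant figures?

Direct runoff: 0.0, 94.0, 447.0, 760.0, 639.0, 538.0, 452.0, 380.0, 0.0 m³/s; ΣQ_DR = 3310 m³/s, peak = 760.0 m³/s.
Runoff depth d = ΣQ_DR·Δt / A = 3310 × 1800 / (238 km²) = 25.03 mm.
The 1-cm UH is the DRH scaled by (10 mm)/d, so U_p = 760.0 × 10/25.03 = 304 m³/s.

U_p ≈ 304 m³/s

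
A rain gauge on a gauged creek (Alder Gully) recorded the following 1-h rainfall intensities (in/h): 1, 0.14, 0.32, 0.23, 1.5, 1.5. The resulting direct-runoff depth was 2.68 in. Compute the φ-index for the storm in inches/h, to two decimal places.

φ ≈ 0.44 in/h

Only the 3 blocks with intensity above φ contribute runoff: 1, 1.5, 1.5 in/h.
Σ(I−φ)·Δt = d  ⇒  (1+1.5+1.5 − 3φ)·1 = 2.68
φ = (4.000 − 2.68/1) / 3 = 0.44 in/h.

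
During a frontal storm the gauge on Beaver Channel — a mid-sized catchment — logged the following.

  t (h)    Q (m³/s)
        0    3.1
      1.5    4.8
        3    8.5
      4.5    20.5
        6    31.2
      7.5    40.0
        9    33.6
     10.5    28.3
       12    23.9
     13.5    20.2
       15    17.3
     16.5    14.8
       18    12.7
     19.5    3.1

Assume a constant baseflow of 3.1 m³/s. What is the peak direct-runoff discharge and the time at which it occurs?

Subtracting baseflow gives direct-runoff ordinates: 0.0, 1.7, 5.4, 17.4, 28.1, 36.9, 30.5, 25.2, 20.8, 17.1, 14.2, 11.7, 9.6, 0.0 m³/s.
The maximum is 36.9 m³/s, occurring at the reading for t = 7.5 h.

Q_p = 36.9 m³/s at t = 7.5 h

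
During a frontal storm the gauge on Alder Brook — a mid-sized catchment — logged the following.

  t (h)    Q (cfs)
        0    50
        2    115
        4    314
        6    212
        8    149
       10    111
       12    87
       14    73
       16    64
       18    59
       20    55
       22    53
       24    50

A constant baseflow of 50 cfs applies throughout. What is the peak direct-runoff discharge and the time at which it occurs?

Subtracting baseflow gives direct-runoff ordinates: 0.0, 65.0, 264.0, 162.0, 99.0, 61.0, 37.0, 23.0, 14.0, 9.0, 5.0, 3.0, 0.0 cfs.
The maximum is 264.0 cfs, occurring at the reading for t = 4 h.

Q_p = 264.0 cfs at t = 4 h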